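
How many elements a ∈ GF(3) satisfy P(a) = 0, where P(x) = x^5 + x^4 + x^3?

Evaluate at each of the 3 elements of GF(3):
P(0) = 0 → root; P(1) = 0 → root; P(2) = 2.
Roots: {0, 1}.

2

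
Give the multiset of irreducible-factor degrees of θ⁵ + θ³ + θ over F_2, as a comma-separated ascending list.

Write h(θ) = θ⁵ + θ³ + θ.
Roots in F_2: h(0) = 0 → root; h(1) = 1.
Linear factors from roots: (θ).
Complete factorization: h(θ) = (θ)·(θ² + θ + 1)^2.
Factor degrees with multiplicity: 1 + 2 + 2 = 5.

1, 2, 2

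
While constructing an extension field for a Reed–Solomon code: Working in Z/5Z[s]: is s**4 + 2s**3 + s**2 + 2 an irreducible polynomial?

Write g(s) = s**4 + 2s**3 + s**2 + 2.
Check for roots in Z/5Z: g(0) = 2; g(1) = 1; g(2) = 3; g(3) = 1; g(4) = 2.
No roots, so no linear factors.
Degree-2 irreducible divisors: test the 10 monic irreducibles of degree 2 over GF(5).
None of them divide g (all give nonzero remainder).
No irreducible factor of degree ≤ 2 exists, so g is irreducible over GF(5).

Yes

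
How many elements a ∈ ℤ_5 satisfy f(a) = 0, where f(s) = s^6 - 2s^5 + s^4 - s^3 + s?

4

Evaluate at each of the 5 elements of ℤ_5:
f(0) = 0 → root; f(1) = 0 → root; f(2) = 0 → root; f(3) = 0 → root; f(4) = 4.
Roots: {0, 1, 2, 3}.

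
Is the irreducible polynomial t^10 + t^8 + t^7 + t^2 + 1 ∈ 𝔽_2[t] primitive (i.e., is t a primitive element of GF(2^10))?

Write f(t) = t^10 + t^8 + t^7 + t^2 + 1.
|GF(2^10)^×| = 2^10 − 1 = 1023. Prime factorization: 1023 = 3·11·31.
f is primitive ⇔ t has order 1023 in GF(2)[t]/(f), i.e. t^(1023/q) ≠ 1 for each prime q | 1023.
t^(341) mod f = t^8 + t^7 + t^6 + t^5 + t^2 + t + 1.
t^(93) mod f = t^8 + t^3 + t^2 + t.
t^(33) mod f = t^8 + t^7 + t^3 + t^2.
None equal 1, so t has full order 1023; f is primitive.

Yes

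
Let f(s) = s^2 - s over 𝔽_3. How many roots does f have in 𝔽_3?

2

Evaluate at each of the 3 elements of 𝔽_3:
f(0) = 0 → root; f(1) = 0 → root; f(2) = 2.
Roots: {0, 1}.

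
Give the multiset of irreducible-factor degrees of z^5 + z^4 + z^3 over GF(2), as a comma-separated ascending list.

Write g(z) = z^5 + z^4 + z^3.
Roots in GF(2): g(0) = 0 → root; g(1) = 1.
Linear factors from roots: (z).
Complete factorization: g(z) = (z)^3·(z^2 + z + 1).
Factor degrees with multiplicity: 1 + 1 + 1 + 2 = 5.

1, 1, 1, 2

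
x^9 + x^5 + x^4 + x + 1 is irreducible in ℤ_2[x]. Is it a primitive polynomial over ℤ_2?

Write f(x) = x^9 + x^5 + x^4 + x + 1.
|GF(2^9)^×| = 2^9 − 1 = 511. Prime factorization: 511 = 7·73.
f is primitive ⇔ x has order 511 in GF(2)[x]/(f), i.e. x^(511/q) ≠ 1 for each prime q | 511.
x^(73) mod f = x^8 + x^7 + x^6 + x^3 + x^2 + x.
x^(7) mod f = x^7.
None equal 1, so x has full order 511; f is primitive.

Yes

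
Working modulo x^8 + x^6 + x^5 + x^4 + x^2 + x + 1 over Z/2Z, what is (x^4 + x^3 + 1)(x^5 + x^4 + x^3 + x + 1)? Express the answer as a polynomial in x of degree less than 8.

x^7 + x^5 + x^4 + x^3 + x^2 + 1

Multiply in Z/2Z[x]: (x^4 + x^3 + 1)·(x^5 + x^4 + x^3 + x + 1) = x^9 + x^6 + x^4 + x + 1.
Reduce using x^8 ≡ x^6 + x^5 + x^4 + x^2 + x + 1 (mod x^8 + x^6 + x^5 + x^4 + x^2 + x + 1).
Reduced: x^7 + x^5 + x^4 + x^3 + x^2 + 1.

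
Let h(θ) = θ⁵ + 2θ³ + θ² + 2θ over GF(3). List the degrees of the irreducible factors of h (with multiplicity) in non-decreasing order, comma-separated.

Roots in GF(3): h(0) = 0 → root; h(1) = 0 → root; h(2) = 2.
Linear factors from roots: (θ), (θ + 2).
Complete factorization: h(θ) = (θ)·(θ + 2)^2·(θ² + 2θ + 2).
Factor degrees with multiplicity: 1 + 1 + 1 + 2 = 5.

1, 1, 1, 2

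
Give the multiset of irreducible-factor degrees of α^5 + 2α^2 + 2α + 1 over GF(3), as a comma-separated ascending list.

Write g(α) = α^5 + 2α^2 + 2α + 1.
Roots in GF(3): g(0) = 1; g(1) = 0 → root; g(2) = 0 → root.
Linear factors from roots: (α + 2), (α + 1).
Complete factorization: g(α) = (α + 2)·(α + 1)^2·(α^2 + 2α + 2).
Factor degrees with multiplicity: 1 + 1 + 1 + 2 = 5.

1, 1, 1, 2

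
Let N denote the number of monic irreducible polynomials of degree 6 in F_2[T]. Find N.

9

The number of monic irreducibles of degree 6 over GF(2) is (1/6)·Σ_{d∣6} μ(6/d) 2^d.
Divisors of 6: 1, 2, 3, 6; μ(6/d) for each: 1, -1, -1, 1.
Σ = 2^1 − 2^2 − 2^3 + 2^6 = 54.
N = 54/6 = 9.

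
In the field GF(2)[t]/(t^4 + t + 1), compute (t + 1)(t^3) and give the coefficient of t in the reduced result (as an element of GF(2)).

Multiply in GF(2)[t]: (t + 1)·(t^3) = t^4 + t^3.
Reduce using t^4 ≡ t + 1 (mod t^4 + t + 1).
Reduced: t^3 + t + 1.

1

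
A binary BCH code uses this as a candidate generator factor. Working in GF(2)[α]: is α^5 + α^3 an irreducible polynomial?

No

Write f(α) = α^5 + α^3.
Check for roots in GF(2): f(0) = 0 → root; f(1) = 0 → root.
f(0) = 0, so (α) divides f(α); f is reducible.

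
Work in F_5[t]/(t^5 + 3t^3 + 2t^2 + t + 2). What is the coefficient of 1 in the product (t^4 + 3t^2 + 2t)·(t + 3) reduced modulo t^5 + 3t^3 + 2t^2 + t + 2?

3

Multiply in F_5[t]: (t^4 + 3t^2 + 2t)·(t + 3) = t^5 + 3t^4 + 3t^3 + t^2 + t.
Reduce using t^5 ≡ 2t^3 + 3t^2 + 4t + 3 (mod t^5 + 3t^3 + 2t^2 + t + 2).
Reduced: 3t^4 + 4t^2 + 3.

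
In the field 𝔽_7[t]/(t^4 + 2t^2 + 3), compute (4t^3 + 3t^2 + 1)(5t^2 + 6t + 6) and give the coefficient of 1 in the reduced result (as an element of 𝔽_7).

1

Multiply in 𝔽_7[t]: (4t^3 + 3t^2 + 1)·(5t^2 + 6t + 6) = 6t^5 + 4t^4 + 2t^2 + 6t + 6.
Reduce using t^4 ≡ 5t^2 + 4 (mod t^4 + 2t^2 + 3).
Reduced: 2t^3 + t^2 + 2t + 1.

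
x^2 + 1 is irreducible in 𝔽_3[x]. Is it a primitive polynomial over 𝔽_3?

Write f(x) = x^2 + 1.
|GF(3^2)^×| = 3^2 − 1 = 8. Prime factorization: 8 = 2^3.
f is primitive ⇔ x has order 8 in GF(3)[x]/(f), i.e. x^(8/q) ≠ 1 for each prime q | 8.
x^(4) mod f = 1
Since x^(4) = 1, the order of x divides 4 < 8; not primitive.

No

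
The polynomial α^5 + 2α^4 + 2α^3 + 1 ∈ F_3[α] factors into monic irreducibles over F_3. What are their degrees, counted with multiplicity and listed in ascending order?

1, 1, 1, 2

Write g(α) = α^5 + 2α^4 + 2α^3 + 1.
Roots in F_3: g(0) = 1; g(1) = 0 → root; g(2) = 0 → root.
Linear factors from roots: (α + 2), (α + 1).
Complete factorization: g(α) = (α + 2)·(α + 1)^2·(α^2 + α + 2).
Factor degrees with multiplicity: 1 + 1 + 1 + 2 = 5.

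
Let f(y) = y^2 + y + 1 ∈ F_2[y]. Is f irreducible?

Yes

Check for roots in F_2: f(0) = 1; f(1) = 1.
No roots. A degree-2 polynomial over a field with no linear factor is irreducible.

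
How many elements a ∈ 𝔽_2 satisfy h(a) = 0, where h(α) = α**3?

1

Evaluate at each of the 2 elements of 𝔽_2:
h(0) = 0 → root; h(1) = 1.
Roots: {0}.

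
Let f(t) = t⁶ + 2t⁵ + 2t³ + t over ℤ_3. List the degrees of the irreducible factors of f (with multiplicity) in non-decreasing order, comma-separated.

1, 1, 4

Roots in ℤ_3: f(0) = 0 → root; f(1) = 0 → root; f(2) = 2.
Linear factors from roots: (t), (t + 2).
Complete factorization: f(t) = (t)·(t + 2)·(t⁴ + 2t + 2).
Factor degrees with multiplicity: 1 + 1 + 4 = 6.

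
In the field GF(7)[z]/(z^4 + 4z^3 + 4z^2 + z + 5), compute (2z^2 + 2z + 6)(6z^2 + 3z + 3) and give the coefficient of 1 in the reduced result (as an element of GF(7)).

Multiply in GF(7)[z]: (2z^2 + 2z + 6)·(6z^2 + 3z + 3) = 5z^4 + 4z^3 + 6z^2 + 3z + 4.
Reduce using z^4 ≡ 3z^3 + 3z^2 + 6z + 2 (mod z^4 + 4z^3 + 4z^2 + z + 5).
Reduced: 5z^3 + 5z.

0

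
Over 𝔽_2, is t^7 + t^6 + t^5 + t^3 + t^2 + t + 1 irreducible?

Yes

Write P(t) = t^7 + t^6 + t^5 + t^3 + t^2 + t + 1.
Check for roots in 𝔽_2: P(0) = 1; P(1) = 1.
No roots, so no linear factors.
Monic irreducibles of degree 2 over GF(2): t^2 + t + 1.
None of them divide P (all give nonzero remainder).
Monic irreducibles of degree 3 over GF(2): t^3 + t + 1, t^3 + t^2 + 1.
None of them divide P (all give nonzero remainder).
No irreducible factor of degree ≤ 3 exists, so P is irreducible over GF(2).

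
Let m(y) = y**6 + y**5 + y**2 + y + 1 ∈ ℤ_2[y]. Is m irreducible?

Yes

Check for roots in ℤ_2: m(0) = 1; m(1) = 1.
No roots, so no linear factors.
Monic irreducibles of degree 2 over GF(2): y**2 + y + 1.
None of them divide m (all give nonzero remainder).
Monic irreducibles of degree 3 over GF(2): y**3 + y + 1, y**3 + y**2 + 1.
None of them divide m (all give nonzero remainder).
No irreducible factor of degree ≤ 3 exists, so m is irreducible over GF(2).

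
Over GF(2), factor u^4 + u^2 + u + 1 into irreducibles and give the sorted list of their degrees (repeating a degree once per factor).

Write h(u) = u^4 + u^2 + u + 1.
Roots in GF(2): h(0) = 1; h(1) = 0 → root.
Linear factors from roots: (u + 1).
Complete factorization: h(u) = (u + 1)·(u^3 + u^2 + 1).
Factor degrees with multiplicity: 1 + 3 = 4.

1, 3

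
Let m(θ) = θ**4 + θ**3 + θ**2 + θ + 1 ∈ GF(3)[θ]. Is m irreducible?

Check for roots in GF(3): m(0) = 1; m(1) = 2; m(2) = 1.
No roots, so no linear factors.
Monic irreducibles of degree 2 over GF(3): θ**2 + 1, θ**2 + θ - 1, θ**2 - θ - 1.
None of them divide m (all give nonzero remainder).
No irreducible factor of degree ≤ 2 exists, so m is irreducible over GF(3).

Yes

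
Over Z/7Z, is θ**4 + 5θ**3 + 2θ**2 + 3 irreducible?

Yes

Write P(θ) = θ**4 + 5θ**3 + 2θ**2 + 3.
Check for roots in Z/7Z: P(0) = 3; P(1) = 4; P(2) = 4; P(3) = 6; P(4) = 2; P(5) = 1; P(6) = 1.
No roots, so no linear factors.
Degree-2 irreducible divisors: test the 21 monic irreducibles of degree 2 over GF(7).
None of them divide P (all give nonzero remainder).
No irreducible factor of degree ≤ 2 exists, so P is irreducible over GF(7).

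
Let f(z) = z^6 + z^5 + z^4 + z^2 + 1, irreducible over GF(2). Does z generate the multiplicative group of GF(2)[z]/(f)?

|GF(2^6)^×| = 2^6 − 1 = 63. Prime factorization: 63 = 3^2·7.
f is primitive ⇔ z has order 63 in GF(2)[z]/(f), i.e. z^(63/q) ≠ 1 for each prime q | 63.
z^(21) mod f = 1
z^(9) mod f = z^3 + 1.
Since z^(21) = 1, the order of z divides 21 < 63; not primitive.

No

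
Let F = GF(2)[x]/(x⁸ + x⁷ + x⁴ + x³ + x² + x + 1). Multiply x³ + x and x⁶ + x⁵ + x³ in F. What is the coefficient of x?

1

Multiply in GF(2)[x]: (x³ + x)·(x⁶ + x⁵ + x³) = x⁹ + x⁸ + x⁷ + x⁴.
Reduce using x⁸ ≡ x⁷ + x⁴ + x³ + x² + x + 1 (mod x⁸ + x⁷ + x⁴ + x³ + x² + x + 1).
Reduced: x⁷ + x⁵ + x³ + x² + x.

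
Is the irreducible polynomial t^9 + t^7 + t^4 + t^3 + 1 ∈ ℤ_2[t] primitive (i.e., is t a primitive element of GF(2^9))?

Write f(t) = t^9 + t^7 + t^4 + t^3 + 1.
|GF(2^9)^×| = 2^9 − 1 = 511. Prime factorization: 511 = 7·73.
f is primitive ⇔ t has order 511 in GF(2)[t]/(f), i.e. t^(511/q) ≠ 1 for each prime q | 511.
t^(73) mod f = 1
t^(7) mod f = t^7.
Since t^(73) = 1, the order of t divides 73 < 511; not primitive.

No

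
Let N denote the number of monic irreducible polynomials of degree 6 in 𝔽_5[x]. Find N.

2580

Gauss's count: N_{5}(6) = (1/6) Σ_{d|6} μ(6/d)·5^d.
Divisors of 6: 1, 2, 3, 6; μ(6/d) for each: 1, -1, -1, 1.
Σ = 5^1 − 5^2 − 5^3 + 5^6 = 15480.
N = 15480/6 = 2580.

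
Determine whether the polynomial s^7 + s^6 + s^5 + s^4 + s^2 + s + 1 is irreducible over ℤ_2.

Yes

Write P(s) = s^7 + s^6 + s^5 + s^4 + s^2 + s + 1.
Check for roots in ℤ_2: P(0) = 1; P(1) = 1.
No roots, so no linear factors.
Monic irreducibles of degree 2 over GF(2): s^2 + s + 1.
None of them divide P (all give nonzero remainder).
Monic irreducibles of degree 3 over GF(2): s^3 + s + 1, s^3 + s^2 + 1.
None of them divide P (all give nonzero remainder).
No irreducible factor of degree ≤ 3 exists, so P is irreducible over GF(2).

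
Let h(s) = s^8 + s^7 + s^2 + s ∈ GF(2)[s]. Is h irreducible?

No

Check for roots in GF(2): h(0) = 0 → root; h(1) = 0 → root.
h(0) = 0, so (s) divides h(s); h is reducible.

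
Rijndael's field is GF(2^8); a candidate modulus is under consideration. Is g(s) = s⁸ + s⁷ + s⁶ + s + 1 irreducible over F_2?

Yes

Check for roots in F_2: g(0) = 1; g(1) = 1.
No roots, so no linear factors.
Monic irreducibles of degree 2 over GF(2): s² + s + 1.
None of them divide g (all give nonzero remainder).
Monic irreducibles of degree 3 over GF(2): s³ + s + 1, s³ + s² + 1.
None of them divide g (all give nonzero remainder).
Monic irreducibles of degree 4 over GF(2): s⁴ + s + 1, s⁴ + s³ + 1, s⁴ + s³ + s² + s + 1.
None of them divide g (all give nonzero remainder).
No irreducible factor of degree ≤ 4 exists, so g is irreducible over GF(2).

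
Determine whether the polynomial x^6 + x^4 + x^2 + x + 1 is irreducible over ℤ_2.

Yes

Write g(x) = x^6 + x^4 + x^2 + x + 1.
Check for roots in ℤ_2: g(0) = 1; g(1) = 1.
No roots, so no linear factors.
Monic irreducibles of degree 2 over GF(2): x^2 + x + 1.
None of them divide g (all give nonzero remainder).
Monic irreducibles of degree 3 over GF(2): x^3 + x + 1, x^3 + x^2 + 1.
None of them divide g (all give nonzero remainder).
No irreducible factor of degree ≤ 3 exists, so g is irreducible over GF(2).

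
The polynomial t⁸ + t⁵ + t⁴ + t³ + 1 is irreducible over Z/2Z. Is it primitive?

Write f(t) = t⁸ + t⁵ + t⁴ + t³ + 1.
|GF(2^8)^×| = 2^8 − 1 = 255. Prime factorization: 255 = 3·5·17.
f is primitive ⇔ t has order 255 in GF(2)[t]/(f), i.e. t^(255/q) ≠ 1 for each prime q | 255.
t^(85) mod f = 1
t^(51) mod f = 1
t^(15) mod f = t⁶ + t³ + t² + t.
Since t^(85) = 1, the order of t divides 85 < 255; not primitive.

No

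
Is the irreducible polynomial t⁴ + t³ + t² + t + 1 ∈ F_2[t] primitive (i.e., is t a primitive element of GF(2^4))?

No

Write f(t) = t⁴ + t³ + t² + t + 1.
|GF(2^4)^×| = 2^4 − 1 = 15. Prime factorization: 15 = 3·5.
f is primitive ⇔ t has order 15 in GF(2)[t]/(f), i.e. t^(15/q) ≠ 1 for each prime q | 15.
t^(5) mod f = 1
t^(3) mod f = t³.
Since t^(5) = 1, the order of t divides 5 < 15; not primitive.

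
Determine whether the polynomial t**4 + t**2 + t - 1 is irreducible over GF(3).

Write m(t) = t**4 + t**2 + t - 1.
Check for roots in GF(3): m(0) = 2; m(1) = 2; m(2) = 0 → root.
m(2) = 0, so (t − 2) divides m(t); m is reducible.

No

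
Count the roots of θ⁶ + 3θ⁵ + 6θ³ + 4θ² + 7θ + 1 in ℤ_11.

Write P(θ) = θ⁶ + 3θ⁵ + 6θ³ + 4θ² + 7θ + 1.
Evaluate at each of the 11 elements of ℤ_11:
P(0) = 1; P(1) = 0 → root; P(2) = 8; P(3) = 6; P(4) = 0 → root; P(5) = 3; P(6) = 0 → root; P(7) = 6; P(8) = 8; P(9) = 0 → root; P(10) = 1.
Roots: {1, 4, 6, 9}.

4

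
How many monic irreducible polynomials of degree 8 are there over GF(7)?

x^(7^8) − x is the product of all monic irreducibles of degree dividing 8; Möbius inversion gives N = (1/8) Σ μ(8/d)·7^d.
Divisors of 8: 1, 2, 4, 8; μ(8/d) for each: 0, 0, -1, 1.
Σ = − 7^4 + 7^8 = 5762400.
N = 5762400/8 = 720300.

720300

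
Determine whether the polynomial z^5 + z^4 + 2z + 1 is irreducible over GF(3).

Yes

Write m(z) = z^5 + z^4 + 2z + 1.
Check for roots in GF(3): m(0) = 1; m(1) = 2; m(2) = 2.
No roots, so no linear factors.
Monic irreducibles of degree 2 over GF(3): z^2 + 1, z^2 + z + 2, z^2 + 2z + 2.
None of them divide m (all give nonzero remainder).
No irreducible factor of degree ≤ 2 exists, so m is irreducible over GF(3).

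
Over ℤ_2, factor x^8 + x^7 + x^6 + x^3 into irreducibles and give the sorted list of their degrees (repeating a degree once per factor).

1, 1, 1, 1, 1, 3

Write h(x) = x^8 + x^7 + x^6 + x^3.
Roots in ℤ_2: h(0) = 0 → root; h(1) = 0 → root.
Linear factors from roots: (x), (x + 1).
Complete factorization: h(x) = (x + 1)^2·(x)^3·(x^3 + x^2 + 1).
Factor degrees with multiplicity: 1 + 1 + 1 + 1 + 1 + 3 = 8.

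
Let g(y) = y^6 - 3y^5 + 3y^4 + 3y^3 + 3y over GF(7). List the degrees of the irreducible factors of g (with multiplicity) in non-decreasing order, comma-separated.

Linear factors from roots: (y), (y - 1).
Complete factorization: g(y) = (y)·(y - 1)·(y^4 - 2y^3 + y^2 - 3y - 3).
Factor degrees with multiplicity: 1 + 1 + 4 = 6.

1, 1, 4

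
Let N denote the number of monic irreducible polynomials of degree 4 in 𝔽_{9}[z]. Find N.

Gauss's count: N_{9}(4) = (1/4) Σ_{d|4} μ(4/d)·9^d.
Divisors of 4: 1, 2, 4; μ(4/d) for each: 0, -1, 1.
Σ = − 9^2 + 9^4 = 6480.
N = 6480/4 = 1620.

1620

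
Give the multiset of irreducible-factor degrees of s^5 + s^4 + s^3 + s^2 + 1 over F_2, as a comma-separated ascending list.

Write f(s) = s^5 + s^4 + s^3 + s^2 + 1.
Roots in F_2: f(0) = 1; f(1) = 1.
Complete factorization: f(s) = (s^5 + s^4 + s^3 + s^2 + 1).
Factor degrees with multiplicity: 5 = 5.

5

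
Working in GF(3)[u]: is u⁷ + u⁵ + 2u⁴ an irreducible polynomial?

No

Write f(u) = u⁷ + u⁵ + 2u⁴.
Check for roots in GF(3): f(0) = 0 → root; f(1) = 1; f(2) = 0 → root.
f(0) = 0, so (u) divides f(u); f is reducible.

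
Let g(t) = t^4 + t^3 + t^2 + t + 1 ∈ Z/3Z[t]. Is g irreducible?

Check for roots in Z/3Z: g(0) = 1; g(1) = 2; g(2) = 1.
No roots, so no linear factors.
Monic irreducibles of degree 2 over GF(3): t^2 + 1, t^2 + t - 1, t^2 - t - 1.
None of them divide g (all give nonzero remainder).
No irreducible factor of degree ≤ 2 exists, so g is irreducible over GF(3).

Yes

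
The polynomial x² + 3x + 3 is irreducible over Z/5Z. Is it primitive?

Yes

Write f(x) = x² + 3x + 3.
|GF(5^2)^×| = 5^2 − 1 = 24. Prime factorization: 24 = 2^3·3.
f is primitive ⇔ x has order 24 in GF(5)[x]/(f), i.e. x^(24/q) ≠ 1 for each prime q | 24.
x^(12) mod f = 4.
x^(8) mod f = x + 1.
None equal 1, so x has full order 24; f is primitive.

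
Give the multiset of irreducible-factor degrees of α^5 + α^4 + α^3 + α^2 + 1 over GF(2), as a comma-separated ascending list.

Write h(α) = α^5 + α^4 + α^3 + α^2 + 1.
Roots in GF(2): h(0) = 1; h(1) = 1.
Complete factorization: h(α) = (α^5 + α^4 + α^3 + α^2 + 1).
Factor degrees with multiplicity: 5 = 5.

5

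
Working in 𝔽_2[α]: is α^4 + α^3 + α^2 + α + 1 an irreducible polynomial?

Yes

Write f(α) = α^4 + α^3 + α^2 + α + 1.
Check for roots in 𝔽_2: f(0) = 1; f(1) = 1.
No roots, so no linear factors.
Monic irreducibles of degree 2 over GF(2): α^2 + α + 1.
None of them divide f (all give nonzero remainder).
No irreducible factor of degree ≤ 2 exists, so f is irreducible over GF(2).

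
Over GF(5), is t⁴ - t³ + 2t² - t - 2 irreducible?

Write h(t) = t⁴ - t³ + 2t² - t - 2.
Check for roots in GF(5): h(0) = 3; h(1) = 4; h(2) = 2; h(3) = 2; h(4) = 3.
No roots, so no linear factors.
Degree-2 irreducible divisors: test the 10 monic irreducibles of degree 2 over GF(5).
None of them divide h (all give nonzero remainder).
No irreducible factor of degree ≤ 2 exists, so h is irreducible over GF(5).

Yes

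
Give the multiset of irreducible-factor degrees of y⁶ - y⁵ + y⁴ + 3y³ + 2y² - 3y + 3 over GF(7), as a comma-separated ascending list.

1, 1, 4

Write f(y) = y⁶ - y⁵ + y⁴ + 3y³ + 2y² - 3y + 3.
Linear factors from roots: (y - 2), (y + 2).
Complete factorization: f(y) = (y + 2)·(y - 2)·(y⁴ - y³ - 2y² - y + 1).
Factor degrees with multiplicity: 1 + 1 + 4 = 6.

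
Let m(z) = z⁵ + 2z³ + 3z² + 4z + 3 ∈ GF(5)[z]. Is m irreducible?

Yes

Check for roots in GF(5): m(0) = 3; m(1) = 3; m(2) = 1; m(3) = 4; m(4) = 4.
No roots, so no linear factors.
Degree-2 irreducible divisors: test the 10 monic irreducibles of degree 2 over GF(5).
None of them divide m (all give nonzero remainder).
No irreducible factor of degree ≤ 2 exists, so m is irreducible over GF(5).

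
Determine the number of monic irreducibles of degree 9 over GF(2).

56

x^(2^9) − x is the product of all monic irreducibles of degree dividing 9; Möbius inversion gives N = (1/9) Σ μ(9/d)·2^d.
Divisors of 9: 1, 3, 9; μ(9/d) for each: 0, -1, 1.
Σ = − 2^3 + 2^9 = 504.
N = 504/9 = 56.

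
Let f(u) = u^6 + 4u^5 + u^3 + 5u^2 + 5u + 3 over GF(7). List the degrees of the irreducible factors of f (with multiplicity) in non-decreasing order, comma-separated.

2, 2, 2

Complete factorization: f(u) = (u^2 + u + 6)·(u^2 + 4u + 6)·(u^2 + 6u + 3).
Factor degrees with multiplicity: 2 + 2 + 2 = 6.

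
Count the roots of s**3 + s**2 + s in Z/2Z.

1

Write f(s) = s**3 + s**2 + s.
Evaluate at each of the 2 elements of Z/2Z:
f(0) = 0 → root; f(1) = 1.
Roots: {0}.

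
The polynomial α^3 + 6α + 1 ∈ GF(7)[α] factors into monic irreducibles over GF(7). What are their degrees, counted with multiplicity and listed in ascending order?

Write h(α) = α^3 + 6α + 1.
Linear factors from roots: (α + 5).
Complete factorization: h(α) = (α + 5)·(α^2 + 2α + 3).
Factor degrees with multiplicity: 1 + 2 = 3.

1, 2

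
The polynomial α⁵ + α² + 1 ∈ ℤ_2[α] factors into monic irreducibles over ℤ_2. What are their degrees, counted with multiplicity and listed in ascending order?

5

Write f(α) = α⁵ + α² + 1.
Roots in ℤ_2: f(0) = 1; f(1) = 1.
Complete factorization: f(α) = (α⁵ + α² + 1).
Factor degrees with multiplicity: 5 = 5.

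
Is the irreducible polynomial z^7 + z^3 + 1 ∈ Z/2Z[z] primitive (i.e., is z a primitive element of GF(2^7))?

Write f(z) = z^7 + z^3 + 1.
|GF(2^7)^×| = 2^7 − 1 = 127. Prime factorization: 127 = 127.
f is primitive ⇔ z has order 127 in GF(2)[z]/(f), i.e. z^(127/q) ≠ 1 for each prime q | 127.
z^(1) mod f = z.
None equal 1, so z has full order 127; f is primitive.

Yes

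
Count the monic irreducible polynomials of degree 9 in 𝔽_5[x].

x^(5^9) − x is the product of all monic irreducibles of degree dividing 9; Möbius inversion gives N = (1/9) Σ μ(9/d)·5^d.
Divisors of 9: 1, 3, 9; μ(9/d) for each: 0, -1, 1.
Σ = − 5^3 + 5^9 = 1953000.
N = 1953000/9 = 217000.

217000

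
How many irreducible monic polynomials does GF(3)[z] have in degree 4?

18

x^(3^4) − x is the product of all monic irreducibles of degree dividing 4; Möbius inversion gives N = (1/4) Σ μ(4/d)·3^d.
Divisors of 4: 1, 2, 4; μ(4/d) for each: 0, -1, 1.
Σ = − 3^2 + 3^4 = 72.
N = 72/4 = 18.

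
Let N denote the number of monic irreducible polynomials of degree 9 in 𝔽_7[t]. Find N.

The number of monic irreducibles of degree 9 over GF(7) is (1/9)·Σ_{d∣9} μ(9/d) 7^d.
Divisors of 9: 1, 3, 9; μ(9/d) for each: 0, -1, 1.
Σ = − 7^3 + 7^9 = 40353264.
N = 40353264/9 = 4483696.

4483696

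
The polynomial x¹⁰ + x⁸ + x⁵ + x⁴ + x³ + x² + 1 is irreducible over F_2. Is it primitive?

Yes

Write f(x) = x¹⁰ + x⁸ + x⁵ + x⁴ + x³ + x² + 1.
|GF(2^10)^×| = 2^10 − 1 = 1023. Prime factorization: 1023 = 3·11·31.
f is primitive ⇔ x has order 1023 in GF(2)[x]/(f), i.e. x^(1023/q) ≠ 1 for each prime q | 1023.
x^(341) mod f = x⁹ + x⁸ + x⁷ + x⁶ + x⁵ + x⁴ + 1.
x^(93) mod f = x⁷ + x⁵ + x⁴ + x³ + x² + x.
x^(33) mod f = x⁹ + x⁸ + x⁷ + x⁴ + 1.
None equal 1, so x has full order 1023; f is primitive.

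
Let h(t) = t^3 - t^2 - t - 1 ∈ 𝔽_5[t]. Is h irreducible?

Check for roots in 𝔽_5: h(0) = 4; h(1) = 3; h(2) = 1; h(3) = 4; h(4) = 3.
No roots. A degree-3 polynomial over a field with no linear factor is irreducible.

Yes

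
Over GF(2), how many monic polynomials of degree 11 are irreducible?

By the necklace-counting formula, N_2(11) = (1/11) Σ_{d|11} μ(11/d)·2^d.
Divisors of 11: 1, 11; μ(11/d) for each: -1, 1.
Σ = − 2^1 + 2^11 = 2046.
N = 2046/11 = 186.

186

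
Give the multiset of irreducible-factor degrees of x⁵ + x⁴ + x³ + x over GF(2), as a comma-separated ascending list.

1, 1, 3

Write h(x) = x⁵ + x⁴ + x³ + x.
Roots in GF(2): h(0) = 0 → root; h(1) = 0 → root.
Linear factors from roots: (x), (x + 1).
Complete factorization: h(x) = (x)·(x + 1)·(x³ + x + 1).
Factor degrees with multiplicity: 1 + 1 + 3 = 5.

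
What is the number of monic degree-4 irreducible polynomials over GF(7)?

Gauss's count: N_{7}(4) = (1/4) Σ_{d|4} μ(4/d)·7^d.
Divisors of 4: 1, 2, 4; μ(4/d) for each: 0, -1, 1.
Σ = − 7^2 + 7^4 = 2352.
N = 2352/4 = 588.

588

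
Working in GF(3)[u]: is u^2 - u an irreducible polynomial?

No

Write h(u) = u^2 - u.
Check for roots in GF(3): h(0) = 0 → root; h(1) = 0 → root; h(2) = 2.
h(0) = 0, so (u) divides h(u); h is reducible.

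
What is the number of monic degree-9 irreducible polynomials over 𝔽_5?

The number of monic irreducibles of degree 9 over GF(5) is (1/9)·Σ_{d∣9} μ(9/d) 5^d.
Divisors of 9: 1, 3, 9; μ(9/d) for each: 0, -1, 1.
Σ = − 5^3 + 5^9 = 1953000.
N = 1953000/9 = 217000.

217000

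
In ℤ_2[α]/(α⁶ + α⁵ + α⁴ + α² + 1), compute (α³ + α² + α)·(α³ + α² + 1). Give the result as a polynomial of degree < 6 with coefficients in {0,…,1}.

Multiply in ℤ_2[α]: (α³ + α² + α)·(α³ + α² + 1) = α⁶ + α² + α.
Reduce using α⁶ ≡ α⁵ + α⁴ + α² + 1 (mod α⁶ + α⁵ + α⁴ + α² + 1).
Reduced: α⁵ + α⁴ + α + 1.

α^5 + α^4 + α + 1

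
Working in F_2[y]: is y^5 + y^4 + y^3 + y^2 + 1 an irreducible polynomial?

Yes

Write g(y) = y^5 + y^4 + y^3 + y^2 + 1.
Check for roots in F_2: g(0) = 1; g(1) = 1.
No roots, so no linear factors.
Monic irreducibles of degree 2 over GF(2): y^2 + y + 1.
None of them divide g (all give nonzero remainder).
No irreducible factor of degree ≤ 2 exists, so g is irreducible over GF(2).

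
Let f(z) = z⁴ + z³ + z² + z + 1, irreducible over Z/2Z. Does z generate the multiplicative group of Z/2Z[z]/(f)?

No

|GF(2^4)^×| = 2^4 − 1 = 15. Prime factorization: 15 = 3·5.
f is primitive ⇔ z has order 15 in GF(2)[z]/(f), i.e. z^(15/q) ≠ 1 for each prime q | 15.
z^(5) mod f = 1
z^(3) mod f = z³.
Since z^(5) = 1, the order of z divides 5 < 15; not primitive.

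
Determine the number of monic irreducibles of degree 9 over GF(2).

56

Gauss's count: N_{2}(9) = (1/9) Σ_{d|9} μ(9/d)·2^d.
Divisors of 9: 1, 3, 9; μ(9/d) for each: 0, -1, 1.
Σ = − 2^3 + 2^9 = 504.
N = 504/9 = 56.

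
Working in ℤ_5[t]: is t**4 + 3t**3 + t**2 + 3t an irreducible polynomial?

No

Write h(t) = t**4 + 3t**3 + t**2 + 3t.
Check for roots in ℤ_5: h(0) = 0 → root; h(1) = 3; h(2) = 0 → root; h(3) = 0 → root; h(4) = 1.
h(0) = 0, so (t) divides h(t); h is reducible.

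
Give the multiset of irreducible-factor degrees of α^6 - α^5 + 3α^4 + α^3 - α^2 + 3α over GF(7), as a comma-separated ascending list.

Write f(α) = α^6 - α^5 + 3α^4 + α^3 - α^2 + 3α.
Linear factors from roots: (α), (α - 3), (α + 2), (α + 1).
Complete factorization: f(α) = (α)·(α + 1)·(α + 2)·(α - 3)·(α^2 - α + 3).
Factor degrees with multiplicity: 1 + 1 + 1 + 1 + 2 = 6.

1, 1, 1, 1, 2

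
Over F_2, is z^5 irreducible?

Write m(z) = z^5.
Check for roots in F_2: m(0) = 0 → root; m(1) = 1.
m(0) = 0, so (z) divides m(z); m is reducible.

No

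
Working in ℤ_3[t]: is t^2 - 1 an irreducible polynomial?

Write g(t) = t^2 - 1.
Check for roots in ℤ_3: g(0) = 2; g(1) = 0 → root; g(2) = 0 → root.
g(1) = 0, so (t − 1) divides g(t); g is reducible.

No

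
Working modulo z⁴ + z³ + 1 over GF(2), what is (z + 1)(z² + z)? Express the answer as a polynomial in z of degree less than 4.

z^3 + z

Multiply in GF(2)[z]: (z + 1)·(z² + z) = z³ + z.
Reduced: z³ + z.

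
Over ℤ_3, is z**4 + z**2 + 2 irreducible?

Yes

Write f(z) = z**4 + z**2 + 2.
Check for roots in ℤ_3: f(0) = 2; f(1) = 1; f(2) = 1.
No roots, so no linear factors.
Monic irreducibles of degree 2 over GF(3): z**2 + 1, z**2 + z + 2, z**2 + 2z + 2.
None of them divide f (all give nonzero remainder).
No irreducible factor of degree ≤ 2 exists, so f is irreducible over GF(3).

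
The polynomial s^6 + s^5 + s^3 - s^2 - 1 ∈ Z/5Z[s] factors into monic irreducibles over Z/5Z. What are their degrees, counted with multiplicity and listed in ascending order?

3, 3

Write f(s) = s^6 + s^5 + s^3 - s^2 - 1.
Roots in Z/5Z: f(0) = 4; f(1) = 1; f(2) = 4; f(3) = 4; f(4) = 2.
Complete factorization: f(s) = (s^3 + 2s^2 + s - 1)·(s^3 - s^2 + s + 1).
Factor degrees with multiplicity: 3 + 3 = 6.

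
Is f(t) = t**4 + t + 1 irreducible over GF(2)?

Check for roots in GF(2): f(0) = 1; f(1) = 1.
No roots, so no linear factors.
Monic irreducibles of degree 2 over GF(2): t**2 + t + 1.
None of them divide f (all give nonzero remainder).
No irreducible factor of degree ≤ 2 exists, so f is irreducible over GF(2).

Yes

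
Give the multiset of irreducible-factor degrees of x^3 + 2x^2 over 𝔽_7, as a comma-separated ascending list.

1, 1, 1

Write g(x) = x^3 + 2x^2.
Linear factors from roots: (x), (x + 2).
Complete factorization: g(x) = (x + 2)·(x)^2.
Factor degrees with multiplicity: 1 + 1 + 1 = 3.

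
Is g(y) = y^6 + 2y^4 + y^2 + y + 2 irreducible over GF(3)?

Check for roots in GF(3): g(0) = 2; g(1) = 1; g(2) = 2.
No roots, so no linear factors.
Monic irreducibles of degree 2 over GF(3): y^2 + 1, y^2 + y + 2, y^2 + 2y + 2.
None of them divide g (all give nonzero remainder).
Degree-3 irreducible divisors: test the 8 monic irreducibles of degree 3 over GF(3).
None of them divide g (all give nonzero remainder).
No irreducible factor of degree ≤ 3 exists, so g is irreducible over GF(3).

Yes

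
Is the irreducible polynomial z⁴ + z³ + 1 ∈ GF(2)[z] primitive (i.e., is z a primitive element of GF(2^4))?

Yes

Write f(z) = z⁴ + z³ + 1.
|GF(2^4)^×| = 2^4 − 1 = 15. Prime factorization: 15 = 3·5.
f is primitive ⇔ z has order 15 in GF(2)[z]/(f), i.e. z^(15/q) ≠ 1 for each prime q | 15.
z^(5) mod f = z³ + z + 1.
z^(3) mod f = z³.
None equal 1, so z has full order 15; f is primitive.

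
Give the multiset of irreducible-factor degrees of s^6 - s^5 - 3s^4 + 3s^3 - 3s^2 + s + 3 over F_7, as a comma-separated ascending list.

6

Write f(s) = s^6 - s^5 - 3s^4 + 3s^3 - 3s^2 + s + 3.
Complete factorization: f(s) = (s^6 - s^5 - 3s^4 + 3s^3 - 3s^2 + s + 3).
Factor degrees with multiplicity: 6 = 6.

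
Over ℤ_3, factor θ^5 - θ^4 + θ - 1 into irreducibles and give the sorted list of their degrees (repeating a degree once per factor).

1, 2, 2

Write g(θ) = θ^5 - θ^4 + θ - 1.
Roots in ℤ_3: g(0) = 2; g(1) = 0 → root; g(2) = 2.
Linear factors from roots: (θ - 1).
Complete factorization: g(θ) = (θ - 1)·(θ^2 + θ - 1)·(θ^2 - θ - 1).
Factor degrees with multiplicity: 1 + 2 + 2 = 5.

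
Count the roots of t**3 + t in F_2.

Write f(t) = t**3 + t.
Evaluate at each of the 2 elements of F_2:
f(0) = 0 → root; f(1) = 0 → root.
Roots: {0, 1}.

2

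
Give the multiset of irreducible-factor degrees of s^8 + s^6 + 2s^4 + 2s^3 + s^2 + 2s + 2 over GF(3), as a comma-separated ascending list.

1, 2, 2, 3

Write f(s) = s^8 + s^6 + 2s^4 + 2s^3 + s^2 + 2s + 2.
Roots in GF(3): f(0) = 2; f(1) = 2; f(2) = 0 → root.
Linear factors from roots: (s + 1).
Complete factorization: f(s) = (s + 1)·(s^2 + 1)·(s^2 + 2s + 2)·(s^3 + 2s + 1).
Factor degrees with multiplicity: 1 + 2 + 2 + 3 = 8.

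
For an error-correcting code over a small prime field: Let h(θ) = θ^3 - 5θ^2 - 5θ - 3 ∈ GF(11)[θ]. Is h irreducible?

Check each element of GF(11) for a root: h(0)=8, h(1)=10, h(2)=8, h(3)=8, h(4)=5, h(5)=5, h(6)=3, h(7)=5, h(8)=6, h(9)=1, h(10)=7.
No roots. A degree-3 polynomial over a field with no linear factor is irreducible.

Yes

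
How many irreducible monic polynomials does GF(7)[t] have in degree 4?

The number of monic irreducibles of degree 4 over GF(7) is (1/4)·Σ_{d∣4} μ(4/d) 7^d.
Divisors of 4: 1, 2, 4; μ(4/d) for each: 0, -1, 1.
Σ = − 7^2 + 7^4 = 2352.
N = 2352/4 = 588.

588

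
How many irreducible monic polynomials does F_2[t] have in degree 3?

2

By the necklace-counting formula, N_2(3) = (1/3) Σ_{d|3} μ(3/d)·2^d.
Divisors of 3: 1, 3; μ(3/d) for each: -1, 1.
Σ = − 2^1 + 2^3 = 6.
N = 6/3 = 2.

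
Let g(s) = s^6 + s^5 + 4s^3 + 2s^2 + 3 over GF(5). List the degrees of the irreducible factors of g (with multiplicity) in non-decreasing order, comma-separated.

6

Roots in GF(5): g(0) = 3; g(1) = 1; g(2) = 4; g(3) = 1; g(4) = 1.
Complete factorization: g(s) = (s^6 + s^5 + 4s^3 + 2s^2 + 3).
Factor degrees with multiplicity: 6 = 6.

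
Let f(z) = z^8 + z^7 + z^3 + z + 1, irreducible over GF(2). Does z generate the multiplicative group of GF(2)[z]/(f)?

|GF(2^8)^×| = 2^8 − 1 = 255. Prime factorization: 255 = 3·5·17.
f is primitive ⇔ z has order 255 in GF(2)[z]/(f), i.e. z^(255/q) ≠ 1 for each prime q | 255.
z^(85) mod f = 1
z^(51) mod f = z^4 + z^3 + z^2 + z.
z^(15) mod f = z^6 + z^4 + z^2 + 1.
Since z^(85) = 1, the order of z divides 85 < 255; not primitive.

No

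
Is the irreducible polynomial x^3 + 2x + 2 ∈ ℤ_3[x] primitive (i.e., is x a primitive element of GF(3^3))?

No

Write f(x) = x^3 + 2x + 2.
|GF(3^3)^×| = 3^3 − 1 = 26. Prime factorization: 26 = 2·13.
f is primitive ⇔ x has order 26 in GF(3)[x]/(f), i.e. x^(26/q) ≠ 1 for each prime q | 26.
x^(13) mod f = 1
x^(2) mod f = x^2.
Since x^(13) = 1, the order of x divides 13 < 26; not primitive.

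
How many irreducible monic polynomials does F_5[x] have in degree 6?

x^(5^6) − x is the product of all monic irreducibles of degree dividing 6; Möbius inversion gives N = (1/6) Σ μ(6/d)·5^d.
Divisors of 6: 1, 2, 3, 6; μ(6/d) for each: 1, -1, -1, 1.
Σ = 5^1 − 5^2 − 5^3 + 5^6 = 15480.
N = 15480/6 = 2580.

2580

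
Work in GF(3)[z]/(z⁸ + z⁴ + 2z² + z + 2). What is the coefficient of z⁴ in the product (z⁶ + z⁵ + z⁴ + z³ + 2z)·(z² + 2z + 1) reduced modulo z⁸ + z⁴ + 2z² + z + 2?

2

Multiply in GF(3)[z]: (z⁶ + z⁵ + z⁴ + z³ + 2z)·(z² + 2z + 1) = z⁸ + z⁶ + z⁵ + z² + 2z.
Reduce using z⁸ ≡ 2z⁴ + z² + 2z + 1 (mod z⁸ + z⁴ + 2z² + z + 2).
Reduced: z⁶ + z⁵ + 2z⁴ + 2z² + z + 1.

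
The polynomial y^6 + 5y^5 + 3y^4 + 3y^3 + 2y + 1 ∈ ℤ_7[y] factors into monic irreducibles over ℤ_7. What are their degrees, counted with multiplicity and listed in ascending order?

1, 1, 1, 3

Write g(y) = y^6 + 5y^5 + 3y^4 + 3y^3 + 2y + 1.
Linear factors from roots: (y + 5), (y + 4), (y + 3).
Complete factorization: g(y) = (y + 3)·(y + 4)·(y + 5)·(y^3 + 5y + 2).
Factor degrees with multiplicity: 1 + 1 + 1 + 3 = 6.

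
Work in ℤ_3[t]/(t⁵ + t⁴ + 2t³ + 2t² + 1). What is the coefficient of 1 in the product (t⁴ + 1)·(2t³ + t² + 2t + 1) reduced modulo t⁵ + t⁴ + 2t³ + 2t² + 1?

2

Multiply in ℤ_3[t]: (t⁴ + 1)·(2t³ + t² + 2t + 1) = 2t⁷ + t⁶ + 2t⁵ + t⁴ + 2t³ + t² + 2t + 1.
Reduce using t⁵ ≡ 2t⁴ + t³ + t² + 2 (mod t⁵ + t⁴ + 2t³ + 2t² + 1).
Reduced: t² + 2.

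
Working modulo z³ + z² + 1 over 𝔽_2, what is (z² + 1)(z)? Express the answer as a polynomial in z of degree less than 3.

Multiply in 𝔽_2[z]: (z² + 1)·(z) = z³ + z.
Reduce using z³ ≡ z² + 1 (mod z³ + z² + 1).
Reduced: z² + z + 1.

z^2 + z + 1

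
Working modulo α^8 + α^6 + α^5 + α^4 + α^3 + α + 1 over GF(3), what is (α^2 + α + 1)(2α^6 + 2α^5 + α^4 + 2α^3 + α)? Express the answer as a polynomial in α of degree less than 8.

Multiply in GF(3)[α]: (α^2 + α + 1)·(2α^6 + 2α^5 + α^4 + 2α^3 + α) = 2α^8 + α^7 + 2α^6 + 2α^5 + α^2 + α.
Reduce using α^8 ≡ 2α^6 + 2α^5 + 2α^4 + 2α^3 + 2α + 2 (mod α^8 + α^6 + α^5 + α^4 + α^3 + α + 1).
Reduced: α^7 + α^4 + α^3 + α^2 + 2α + 1.

α^7 + α^4 + α^3 + α^2 + 2α + 1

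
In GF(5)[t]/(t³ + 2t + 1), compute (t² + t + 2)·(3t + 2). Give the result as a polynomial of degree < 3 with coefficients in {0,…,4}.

2t + 1

Multiply in GF(5)[t]: (t² + t + 2)·(3t + 2) = 3t³ + 3t + 4.
Reduce using t³ ≡ 3t + 4 (mod t³ + 2t + 1).
Reduced: 2t + 1.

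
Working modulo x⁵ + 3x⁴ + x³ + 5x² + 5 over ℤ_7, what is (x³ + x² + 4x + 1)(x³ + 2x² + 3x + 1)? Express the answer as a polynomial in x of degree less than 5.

Multiply in ℤ_7[x]: (x³ + x² + 4x + 1)·(x³ + 2x² + 3x + 1) = x⁶ + 3x⁵ + 2x⁴ + 6x³ + x² + 1.
Reduce using x⁵ ≡ 4x⁴ + 6x³ + 2x² + 2 (mod x⁵ + 3x⁴ + x³ + 5x² + 5).
Reduced: x⁴ + x³ + x² + 2x + 1.

x^4 + x^3 + x^2 + 2x + 1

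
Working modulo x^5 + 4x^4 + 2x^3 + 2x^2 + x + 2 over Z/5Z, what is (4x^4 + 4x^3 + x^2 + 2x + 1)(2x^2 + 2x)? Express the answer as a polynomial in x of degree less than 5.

Multiply in Z/5Z[x]: (4x^4 + 4x^3 + x^2 + 2x + 1)·(2x^2 + 2x) = 3x^6 + x^5 + x^3 + x^2 + 2x.
Reduce using x^5 ≡ x^4 + 3x^3 + 3x^2 + 4x + 3 (mod x^5 + 4x^4 + 2x^3 + 2x^2 + x + 2).
Reduced: 3x^4 + 2x^3 + 2x + 2.

3x^4 + 2x^3 + 2x + 2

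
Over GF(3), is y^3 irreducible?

No

Write m(y) = y^3.
Check for roots in GF(3): m(0) = 0 → root; m(1) = 1; m(2) = 2.
m(0) = 0, so (y) divides m(y); m is reducible.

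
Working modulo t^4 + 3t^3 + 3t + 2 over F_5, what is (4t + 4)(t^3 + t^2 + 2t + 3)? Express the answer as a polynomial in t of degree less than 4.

t^3 + 2t^2 + 3t + 4

Multiply in F_5[t]: (4t + 4)·(t^3 + t^2 + 2t + 3) = 4t^4 + 3t^3 + 2t^2 + 2.
Reduce using t^4 ≡ 2t^3 + 2t + 3 (mod t^4 + 3t^3 + 3t + 2).
Reduced: t^3 + 2t^2 + 3t + 4.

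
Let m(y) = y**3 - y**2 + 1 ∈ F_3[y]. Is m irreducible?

Yes

Check for roots in F_3: m(0) = 1; m(1) = 1; m(2) = 2.
No roots. A degree-3 polynomial over a field with no linear factor is irreducible.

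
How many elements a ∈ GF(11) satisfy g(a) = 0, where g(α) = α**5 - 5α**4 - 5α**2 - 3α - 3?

3

Evaluate at each of the 11 elements of GF(11):
g(0) = 8; g(1) = 7; g(2) = 0 → root; g(3) = 1; g(4) = 1; g(5) = 0 → root; g(6) = 6; g(7) = 1; g(8) = 6; g(9) = 3; g(10) = 0 → root.
Roots: {2, 5, 10}.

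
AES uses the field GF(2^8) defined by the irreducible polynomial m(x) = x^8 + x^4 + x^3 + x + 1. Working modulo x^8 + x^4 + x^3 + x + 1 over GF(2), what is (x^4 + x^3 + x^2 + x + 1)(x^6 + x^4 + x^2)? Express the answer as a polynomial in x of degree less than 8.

x^4 + x^2 + x

Multiply in GF(2)[x]: (x^4 + x^3 + x^2 + x + 1)·(x^6 + x^4 + x^2) = x^10 + x^9 + x^6 + x^3 + x^2.
Reduce using x^8 ≡ x^4 + x^3 + x + 1 (mod x^8 + x^4 + x^3 + x + 1).
Reduced: x^4 + x^2 + x.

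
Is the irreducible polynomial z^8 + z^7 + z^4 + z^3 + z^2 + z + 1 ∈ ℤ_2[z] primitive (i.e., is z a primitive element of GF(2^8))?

Write f(z) = z^8 + z^7 + z^4 + z^3 + z^2 + z + 1.
|GF(2^8)^×| = 2^8 − 1 = 255. Prime factorization: 255 = 3·5·17.
f is primitive ⇔ z has order 255 in GF(2)[z]/(f), i.e. z^(255/q) ≠ 1 for each prime q | 255.
z^(85) mod f = z^7 + z^6 + z^5 + z^4 + z^3 + z + 1.
z^(51) mod f = 1
z^(15) mod f = z^7 + z^6 + z^5 + z^4 + 1.
Since z^(51) = 1, the order of z divides 51 < 255; not primitive.

No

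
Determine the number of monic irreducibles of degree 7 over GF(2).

18

x^(2^7) − x is the product of all monic irreducibles of degree dividing 7; Möbius inversion gives N = (1/7) Σ μ(7/d)·2^d.
Divisors of 7: 1, 7; μ(7/d) for each: -1, 1.
Σ = − 2^1 + 2^7 = 126.
N = 126/7 = 18.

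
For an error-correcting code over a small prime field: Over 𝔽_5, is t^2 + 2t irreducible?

No

Write g(t) = t^2 + 2t.
Check for roots in 𝔽_5: g(0) = 0 → root; g(1) = 3; g(2) = 3; g(3) = 0 → root; g(4) = 4.
g(0) = 0, so (t) divides g(t); g is reducible.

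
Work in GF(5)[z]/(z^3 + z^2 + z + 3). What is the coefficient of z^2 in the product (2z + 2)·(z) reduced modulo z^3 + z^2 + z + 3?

Multiply in GF(5)[z]: (2z + 2)·(z) = 2z^2 + 2z.
Reduced: 2z^2 + 2z.

2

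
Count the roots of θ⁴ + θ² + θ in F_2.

Write h(θ) = θ⁴ + θ² + θ.
Evaluate at each of the 2 elements of F_2:
h(0) = 0 → root; h(1) = 1.
Roots: {0}.

1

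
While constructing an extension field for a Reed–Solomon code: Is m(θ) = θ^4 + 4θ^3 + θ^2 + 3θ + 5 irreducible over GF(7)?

Check for roots in GF(7): m(0) = 5; m(1) = 0 → root; m(2) = 0 → root; m(3) = 2; m(4) = 6; m(5) = 1; m(6) = 0 → root.
m(1) = 0, so (θ − 1) divides m(θ); m is reducible.

No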